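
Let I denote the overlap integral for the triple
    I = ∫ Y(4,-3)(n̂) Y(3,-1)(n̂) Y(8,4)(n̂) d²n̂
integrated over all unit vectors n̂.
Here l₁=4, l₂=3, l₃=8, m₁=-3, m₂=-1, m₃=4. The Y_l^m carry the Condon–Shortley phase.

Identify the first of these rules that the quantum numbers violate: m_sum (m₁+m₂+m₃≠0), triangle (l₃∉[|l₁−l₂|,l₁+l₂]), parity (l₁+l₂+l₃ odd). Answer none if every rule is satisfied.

triangle

azimuthal sum: -3 − 1 + 4 = 0  ✓
l₃ must lie in [1,7]; have l₃=8  ✗
L = 4 + 3 + 8 = 15 (odd)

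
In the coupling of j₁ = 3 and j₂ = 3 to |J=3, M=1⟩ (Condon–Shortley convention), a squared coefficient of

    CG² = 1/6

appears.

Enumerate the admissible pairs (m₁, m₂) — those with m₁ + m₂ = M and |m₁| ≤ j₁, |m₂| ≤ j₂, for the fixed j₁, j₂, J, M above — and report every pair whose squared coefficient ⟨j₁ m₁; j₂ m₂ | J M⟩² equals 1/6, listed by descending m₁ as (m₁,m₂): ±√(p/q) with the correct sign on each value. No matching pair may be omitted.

Admissible pairs with m₁+m₂ = M = 1: (-2,3), (-1,2), (0,1), (1,0), (2,-1), (3,-2)
  (m₁,m₂)=(3,-2): CG² = 1/3, CG = +√(1/3)
  (m₁,m₂)=(2,-1): CG² = 0/1, CG = 0
  (m₁,m₂)=(1,0): CG² = 1/6, CG = −√(1/6)   ← matches the target
  (m₁,m₂)=(0,1): CG² = 1/6, CG = +√(1/6)   ← matches the target
  (m₁,m₂)=(-1,2): CG² = 0/1, CG = 0
  (m₁,m₂)=(-2,3): CG² = 1/3, CG = −√(1/3)
Pairs with CG² = 1/6: (1,0): −√(1/6); (0,1): +√(1/6)

(1,0): −√(1/6); (0,1): +√(1/6)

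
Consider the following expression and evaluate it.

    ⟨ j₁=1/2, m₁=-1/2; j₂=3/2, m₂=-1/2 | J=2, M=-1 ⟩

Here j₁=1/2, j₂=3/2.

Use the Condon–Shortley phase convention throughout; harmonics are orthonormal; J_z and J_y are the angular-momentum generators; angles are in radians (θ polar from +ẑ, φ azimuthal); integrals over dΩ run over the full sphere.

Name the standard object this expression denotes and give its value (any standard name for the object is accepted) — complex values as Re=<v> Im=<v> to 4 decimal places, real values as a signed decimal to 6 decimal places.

This is a Clebsch–Gordan (vector-coupling) coefficient.
triangle: 0!*1!*3!/5! = 6/120
(j±m)!: 0!*1!*1!*2!*1!*3! = 12
prefactor² = (2J+1)*Δ*N² = 3
  k=0: +1/(0!*0!*1!*1!*0!*2!) = 1/2
Σ = 1/2  ⇒  CG² = 3*(1/2)² = 3/4
CG = +√(3/4) = +0.866025

Clebsch–Gordan coefficient, +√(3/4) ≈ +0.866025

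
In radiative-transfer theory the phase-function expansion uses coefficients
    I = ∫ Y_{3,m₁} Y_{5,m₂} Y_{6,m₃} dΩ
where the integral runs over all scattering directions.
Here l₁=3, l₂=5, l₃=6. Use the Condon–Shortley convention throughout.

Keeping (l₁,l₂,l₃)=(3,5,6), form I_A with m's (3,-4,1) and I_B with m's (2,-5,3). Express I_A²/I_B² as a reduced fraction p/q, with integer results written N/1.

2/3

Same 3,5,6: normalisation and zero-m 3j drop out of the ratio.
A: Δ: 2! 4! 8! / 15! → 1/675675; sum: t=0:+1/241920 = 1/241920; 3j²(3 5 6; 3 -4 1) = Δ·Π!·Σ² = 4/1001  (sign -1)
B: Δ: 2! 4! 8! / 15! → 1/675675; sum: t=0:+1/483840 = 1/483840; 3j²(3 5 6; 2 -5 3) = Δ·Π!·Σ² = 6/1001  (sign -1)
I_A²/I_B² = (4/1001)/(6/1001) = 2/3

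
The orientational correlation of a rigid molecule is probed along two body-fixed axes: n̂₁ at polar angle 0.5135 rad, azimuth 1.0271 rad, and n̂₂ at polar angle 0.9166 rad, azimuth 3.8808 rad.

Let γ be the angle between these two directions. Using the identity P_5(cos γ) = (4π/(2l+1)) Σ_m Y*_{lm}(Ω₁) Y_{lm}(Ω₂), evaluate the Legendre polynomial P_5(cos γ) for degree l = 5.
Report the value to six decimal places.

Expand P_5 via completeness: Σ_{m} conj(Y_{5,m}) at Ω₁ times Y_{5,m} at Ω₂ —
  m=-5: Y*=+0.005451-0.012105i  Y=+0.124164-0.076887i  product -0.000254-0.001922i
  m=-4: Y*=-0.042277-0.061270i  Y=-0.348122-0.065062i  product +0.010731+0.024080i
  m=-3: Y*=-0.238564+0.014401i  Y=+0.243015+0.321786i  product -0.062609-0.073267i
  m=-2: Y*=-0.211277+0.402475i  Y=+0.006644-0.071710i  product +0.027458+0.017825i
  m=-1: Y*=+0.200722+0.332066i  Y=+0.245039-0.223387i  product +0.123364+0.036530i
  m=+0: Y*=-0.187918-0.000000i  Y=-0.162422+0.000000i  product +0.030522+0.000000i
  m=+1: Y*=-0.200722+0.332066i  Y=-0.245039-0.223387i  product +0.123364-0.036530i
  m=+2: Y*=-0.211277-0.402475i  Y=+0.006644+0.071710i  product +0.027458-0.017825i
  m=+3: Y*=+0.238564+0.014401i  Y=-0.243015+0.321786i  product -0.062609+0.073267i
  m=+4: Y*=-0.042277+0.061270i  Y=-0.348122+0.065062i  product +0.010731-0.024080i
  m=+5: Y*=-0.005451-0.012105i  Y=-0.124164-0.076887i  product -0.000254+0.001922i
Total Σ_m = +0.227903+0.000000i. Multiply by 1.142397: +0.260356+0.000000i. P_5(cos γ) = 0.260356

0.260356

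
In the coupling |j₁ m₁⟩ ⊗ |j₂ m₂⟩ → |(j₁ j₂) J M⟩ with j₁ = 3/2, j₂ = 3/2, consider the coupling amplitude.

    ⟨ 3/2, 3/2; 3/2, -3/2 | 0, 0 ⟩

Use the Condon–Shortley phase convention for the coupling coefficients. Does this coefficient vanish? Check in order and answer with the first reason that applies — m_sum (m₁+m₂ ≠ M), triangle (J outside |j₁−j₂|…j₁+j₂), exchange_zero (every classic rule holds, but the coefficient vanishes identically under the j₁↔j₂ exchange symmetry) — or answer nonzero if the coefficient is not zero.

nonzero

m-sum: m₁+m₂ = 3/2+(-3/2) = 0, M = 0  ✓
triangle: |j₁−j₂| = 0 ≤ J = 0 ≤ j₁+j₂ = 3  ✓
exchange: j₁≠j₂ or m₁≠m₂ — the exchange symmetry imposes no constraint here
value check: CG = +√(1/4) = +0.500000 ≠ 0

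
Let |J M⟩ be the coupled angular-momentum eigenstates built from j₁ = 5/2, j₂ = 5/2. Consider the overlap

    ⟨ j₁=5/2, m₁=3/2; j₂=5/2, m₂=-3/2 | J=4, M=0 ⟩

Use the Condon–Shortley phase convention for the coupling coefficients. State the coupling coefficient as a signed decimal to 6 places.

+0.566947

√[9·1!4!4!/10! · 4!1!1!4!4!4!] = √(82944/175)
  +(−1)^0/∏(0,1,1,1,3,3)! = 1/36  (running 1/36)
  +(−1)^1/∏(1,0,0,0,4,4)! = -1/576  (running 5/192)
⟨..|..⟩ = √(82944/175)·(5/192) = +0.566947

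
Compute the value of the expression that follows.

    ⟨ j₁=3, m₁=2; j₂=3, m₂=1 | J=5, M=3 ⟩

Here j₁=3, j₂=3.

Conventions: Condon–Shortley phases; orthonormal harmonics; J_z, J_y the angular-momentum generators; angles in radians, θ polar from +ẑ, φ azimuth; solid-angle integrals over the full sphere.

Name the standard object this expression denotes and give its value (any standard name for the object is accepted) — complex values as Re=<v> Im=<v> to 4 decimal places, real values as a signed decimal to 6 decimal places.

Clebsch–Gordan coefficient, +√(1/6) ≈ +0.408248

This is a Clebsch–Gordan (vector-coupling) coefficient.
triangle: 1!·5!·5!/12! = 14400/479001600
(j±m)!: 5!·1!·4!·2!·8!·2! = 464486400
prefactor² = (2J+1)·Δ·N² = 153600
  k=0: +1/(0!·1!·1!·4!·4!·1!) = 1/576
  k=1: −1/(1!·0!·0!·3!·5!·2!) = -1/1440
Σ = 1/960  ⇒  CG² = 153600·(1/960)² = 1/6
CG = +√(1/6) = +0.408248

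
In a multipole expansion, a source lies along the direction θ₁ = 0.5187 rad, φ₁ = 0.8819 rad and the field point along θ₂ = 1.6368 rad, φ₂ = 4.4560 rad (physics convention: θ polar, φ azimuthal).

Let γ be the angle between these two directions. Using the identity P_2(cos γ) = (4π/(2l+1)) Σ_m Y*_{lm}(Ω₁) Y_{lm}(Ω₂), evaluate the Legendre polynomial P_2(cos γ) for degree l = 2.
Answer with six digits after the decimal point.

-0.115336

Term-by-term m-sum for l=2 (normalisation 4π/5 = 2.513274):
  [-2]  conj(Y_{2,-2})(Ω₁) = -0.01821 + 0.09317j ; Y_{2,-2}(Ω₂) = -0.33513 - 0.18868j ; Δ = 0.02368 - 0.02779j
  [-1]  conj(Y_{2,-1})(Ω₁) = 0.21144 + 0.25676j ; Y_{2,-1}(Ω₂) = 0.01289 - 0.04918j ; Δ = 0.01535 - 0.00709j
  [+0]  conj(Y_{2,0})(Ω₁) = 0.39824 + 0.00000j ; Y_{2,0}(Ω₂) = -0.31128 + 0.00000j ; Δ = -0.12396 + 0.00000j
  [+1]  conj(Y_{2,1})(Ω₁) = -0.21144 + 0.25676j ; Y_{2,1}(Ω₂) = -0.01289 - 0.04918j ; Δ = 0.01535 + 0.00709j
  [+2]  conj(Y_{2,2})(Ω₁) = -0.01821 - 0.09317j ; Y_{2,2}(Ω₂) = -0.33513 + 0.18868j ; Δ = 0.02368 + 0.02779j
Total Σ_m = -0.04589 + 0.00000j. Multiply by 2.513274: -0.11534 + 0.00000j. P_2(cos γ) = -0.115336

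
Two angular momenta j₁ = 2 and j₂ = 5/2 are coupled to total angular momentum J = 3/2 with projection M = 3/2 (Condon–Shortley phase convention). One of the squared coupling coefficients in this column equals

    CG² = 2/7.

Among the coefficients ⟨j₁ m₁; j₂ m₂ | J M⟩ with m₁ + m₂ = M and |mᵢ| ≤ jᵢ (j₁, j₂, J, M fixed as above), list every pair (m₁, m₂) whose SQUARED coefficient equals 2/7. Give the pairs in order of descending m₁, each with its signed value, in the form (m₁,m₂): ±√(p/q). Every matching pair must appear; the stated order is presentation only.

Admissible pairs with m₁+m₂ = M = 3/2: (-1,5/2), (0,3/2), (1,1/2), (2,-1/2)
  (m₁,m₂)=(2,-1/2): CG² = 4/35, CG = +√(4/35)
  (m₁,m₂)=(1,1/2): CG² = 9/35, CG = −√(9/35)
  (m₁,m₂)=(0,3/2): CG² = 12/35, CG = +√(12/35)
  (m₁,m₂)=(-1,5/2): CG² = 2/7, CG = −√(2/7)   ← matches the target
Pairs with CG² = 2/7: (-1,5/2): −√(2/7)

(-1,5/2): −√(2/7)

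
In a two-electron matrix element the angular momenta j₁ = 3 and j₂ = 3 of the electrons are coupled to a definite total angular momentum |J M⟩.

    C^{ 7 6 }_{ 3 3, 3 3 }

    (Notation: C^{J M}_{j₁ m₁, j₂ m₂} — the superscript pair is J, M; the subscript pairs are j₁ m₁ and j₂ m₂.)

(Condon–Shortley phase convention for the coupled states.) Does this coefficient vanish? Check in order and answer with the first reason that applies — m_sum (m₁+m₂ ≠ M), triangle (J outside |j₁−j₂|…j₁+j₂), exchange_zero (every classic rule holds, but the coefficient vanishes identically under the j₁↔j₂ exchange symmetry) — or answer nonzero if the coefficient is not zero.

triangle

m-sum: m₁+m₂ = 3+3 = 6, M = 6  ✓
triangle: need |j₁−j₂| ≤ J ≤ j₁+j₂, i.e. J ∈ [0, 6]; J = 7 is outside ✗ ⇒ coefficient is 0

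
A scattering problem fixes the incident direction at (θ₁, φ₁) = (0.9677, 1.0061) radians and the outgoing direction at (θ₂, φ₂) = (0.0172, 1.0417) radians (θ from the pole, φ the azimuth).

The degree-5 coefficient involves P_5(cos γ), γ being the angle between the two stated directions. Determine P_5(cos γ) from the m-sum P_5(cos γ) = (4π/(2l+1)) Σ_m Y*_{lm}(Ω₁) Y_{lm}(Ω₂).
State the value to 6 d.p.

-0.106017

Summing Y*_{l m}(θ₁,φ₁)·Y_{l m}(θ₂,φ₂) over m ∈ [−5, 5]; prefactor 4π/(2·5+1) = 1.142397:
  term(m=-5) = (0.000000, -0.000000)   from Y*(Ω₁)=(0.055006, -0.167042), Y(Ω₂)=(0.000000, 0.000000)
  term(m=-4) = (0.000000, -0.000000)   from Y*(Ω₁)=(-0.243202, -0.295881), Y(Ω₂)=(-0.000000, 0.000000)
  term(m=-3) = (0.000005, -0.000001)   from Y*(Ω₁)=(-0.363512, 0.045047), Y(Ω₂)=(-0.000014, -0.000000)
  term(m=-2) = (-0.000023, 0.000002)   from Y*(Ω₁)=(0.009713, -0.020556), Y(Ω₂)=(-0.000491, -0.000873)
  term(m=-1) = (-0.015440, 0.000550)   from Y*(Ω₁)=(-0.187818, -0.296471), Y(Ω₂)=(0.022221, -0.038003)
  term(m=+0) = (-0.061886, -0.000000)   from Y*(Ω₁)=(-0.066293, -0.000000), Y(Ω₂)=(0.933528, 0.000000)
  term(m=+1) = (-0.015440, -0.000550)   from Y*(Ω₁)=(0.187818, -0.296471), Y(Ω₂)=(-0.022221, -0.038003)
  term(m=+2) = (-0.000023, -0.000002)   from Y*(Ω₁)=(0.009713, 0.020556), Y(Ω₂)=(-0.000491, 0.000873)
  term(m=+3) = (0.000005, 0.000001)   from Y*(Ω₁)=(0.363512, 0.045047), Y(Ω₂)=(0.000014, -0.000000)
  term(m=+4) = (0.000000, 0.000000)   from Y*(Ω₁)=(-0.243202, 0.295881), Y(Ω₂)=(-0.000000, -0.000000)
  term(m=+5) = (0.000000, 0.000000)   from Y*(Ω₁)=(-0.055006, -0.167042), Y(Ω₂)=(-0.000000, 0.000000)
Σ over m = (-0.092802, -0.000000); ×(4π/11) → (-0.106017, -0.000000). Real part: -0.106017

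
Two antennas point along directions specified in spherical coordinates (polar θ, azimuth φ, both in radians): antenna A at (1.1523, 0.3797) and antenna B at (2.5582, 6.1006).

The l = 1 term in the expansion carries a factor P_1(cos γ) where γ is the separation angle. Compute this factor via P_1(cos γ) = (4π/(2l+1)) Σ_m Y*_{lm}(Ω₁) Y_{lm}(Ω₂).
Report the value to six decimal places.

0.086658

Expand P_1 via completeness: Σ_{m} conj(Y_{1,m}) at Ω₁ times Y_{1,m} at Ω₂ —
  m=-1: Y*=+0.293194+0.117004i  Y=+0.187155+0.034557i  product +0.050830+0.032030i
  m=+0: Y*=+0.198562-0.000000i  Y=-0.407787+0.000000i  product -0.080971+0.000000i
  m=+1: Y*=-0.293194+0.117004i  Y=-0.187155+0.034557i  product +0.050830-0.032030i
Σ over m = +0.020688+0.000000i; ×(4π/3) → +0.086658+0.000000i. Real part: 0.086658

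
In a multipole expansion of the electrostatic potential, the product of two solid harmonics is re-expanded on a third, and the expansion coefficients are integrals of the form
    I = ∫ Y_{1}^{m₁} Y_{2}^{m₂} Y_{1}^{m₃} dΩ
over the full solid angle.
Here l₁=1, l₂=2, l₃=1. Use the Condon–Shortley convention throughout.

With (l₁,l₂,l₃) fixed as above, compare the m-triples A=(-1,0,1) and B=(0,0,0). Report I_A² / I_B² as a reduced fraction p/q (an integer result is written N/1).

1/4

l's match ⇒ only the (l;m) 3-j factors differ between A and B.
A: triangle coeff Δ(1,2,1) = 1/30; Σ_t [2,2]: t=2:+1/4 = 1/4; (3j)²=1/30 [(1 2 1; -1 0 1)], sign=+1
B: triangle coeff Δ(1,2,1) = 1/30; Σ_t [1,1]: t=1:−1/1 = -1/1; (3j)²=2/15 [(1 2 1; 0 0 0)], sign=+1
I_A²/I_B² = (1/30)/(2/15) = 1/4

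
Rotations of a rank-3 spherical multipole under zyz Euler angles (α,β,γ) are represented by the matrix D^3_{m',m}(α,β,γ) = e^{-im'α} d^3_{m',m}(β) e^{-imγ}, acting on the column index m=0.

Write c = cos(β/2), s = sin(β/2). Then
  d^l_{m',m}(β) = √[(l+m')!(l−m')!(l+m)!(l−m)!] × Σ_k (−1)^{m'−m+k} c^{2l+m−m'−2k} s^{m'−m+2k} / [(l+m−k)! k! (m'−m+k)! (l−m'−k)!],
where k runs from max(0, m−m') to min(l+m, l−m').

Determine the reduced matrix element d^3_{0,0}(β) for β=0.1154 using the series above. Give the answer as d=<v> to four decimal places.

d^3_{0,0}(β=0.1154) via the finite sum:
With c≡cos(β/2)=0.998336 and s≡sin(β/2)=0.057668, N=[6·6·6·6]^{1/2}=36.000000
Admissible k: 0..3 (factorial args all ≥0)
  k=0: (−1)^0·36.0000/(36)·0.9983^6·0.0577^0 = +0.990056
  k=1: (−1)^1·36.0000/(4)·0.9983^4·0.0577^2 = -0.029732
  k=2: (−1)^2·36.0000/(4)·0.9983^2·0.0577^4 = +0.000099
  k=3: (−1)^3·36.0000/(36)·0.9983^0·0.0577^6 = -0.000000
d^3_{0,0}(0.1154) = +0.990056 -0.029732 +0.000099 -0.000000 = +0.960424

d=0.9604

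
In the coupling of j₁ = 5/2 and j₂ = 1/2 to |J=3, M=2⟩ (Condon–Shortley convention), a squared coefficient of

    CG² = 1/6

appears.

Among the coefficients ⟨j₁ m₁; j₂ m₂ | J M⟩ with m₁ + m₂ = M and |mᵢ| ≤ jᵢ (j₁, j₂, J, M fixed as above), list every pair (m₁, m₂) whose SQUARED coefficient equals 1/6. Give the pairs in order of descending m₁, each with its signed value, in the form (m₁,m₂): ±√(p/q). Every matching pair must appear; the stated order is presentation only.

(5/2,-1/2): +√(1/6)

Admissible pairs with m₁+m₂ = M = 2: (3/2,1/2), (5/2,-1/2)
  (m₁,m₂)=(5/2,-1/2): CG² = 1/6, CG = +√(1/6)   ← matches the target
  (m₁,m₂)=(3/2,1/2): CG² = 5/6, CG = +√(5/6)
Pairs with CG² = 1/6: (5/2,-1/2): +√(1/6)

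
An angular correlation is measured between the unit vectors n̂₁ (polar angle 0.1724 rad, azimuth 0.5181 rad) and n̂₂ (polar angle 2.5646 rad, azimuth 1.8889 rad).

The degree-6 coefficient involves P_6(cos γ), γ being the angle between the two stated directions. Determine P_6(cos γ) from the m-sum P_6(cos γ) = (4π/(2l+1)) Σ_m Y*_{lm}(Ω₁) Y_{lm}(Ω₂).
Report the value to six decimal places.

-0.400951

Term-by-term m-sum for l=6 (normalisation 4π/13 = 0.966644):
  m=-6: Y*=-0.00001 + 0.00000j  Y=0.00422 + 0.01201j  product -0.00000 - 0.00000j
  m=-5: Y*=-0.00021 + 0.00013j  Y=0.06774 - 0.00134j  product -0.00001 + 0.00001j
  m=-4: Y*=-0.00144 + 0.00262j  Y=0.06248 - 0.20313j  product 0.00044 + 0.00046j
  m=-3: Y*=0.00041 + 0.02487j  Y=-0.34177 - 0.24219j  product 0.00588 - 0.00860j
  m=-2: Y*=0.07138 + 0.12054j  Y=-0.36161 + 0.26711j  product -0.05801 - 0.02452j
  m=-1: Y*=0.42155 + 0.24030j  Y=0.01234 + 0.03747j  product -0.00380 + 0.01876j
  m=+0: Y*=0.72326 + 0.00000j  Y=-0.42002 + 0.00000j  product -0.30379 + 0.00000j
  m=+1: Y*=-0.42155 + 0.24030j  Y=-0.01234 + 0.03747j  product -0.00380 - 0.01876j
  m=+2: Y*=0.07138 - 0.12054j  Y=-0.36161 - 0.26711j  product -0.05801 + 0.02452j
  m=+3: Y*=-0.00041 + 0.02487j  Y=0.34177 - 0.24219j  product 0.00588 + 0.00860j
  m=+4: Y*=-0.00144 - 0.00262j  Y=0.06248 + 0.20313j  product 0.00044 - 0.00046j
  m=+5: Y*=0.00021 + 0.00013j  Y=-0.06774 - 0.00134j  product -0.00001 - 0.00001j
  m=+6: Y*=-0.00001 - 0.00000j  Y=0.00422 - 0.01201j  product -0.00000 + 0.00000j
Accumulated sum -0.41479 - 0.00000j; after 4π/(2l+1) scaling, -0.40095 - 0.00000j ⇒ P_6 = -0.400951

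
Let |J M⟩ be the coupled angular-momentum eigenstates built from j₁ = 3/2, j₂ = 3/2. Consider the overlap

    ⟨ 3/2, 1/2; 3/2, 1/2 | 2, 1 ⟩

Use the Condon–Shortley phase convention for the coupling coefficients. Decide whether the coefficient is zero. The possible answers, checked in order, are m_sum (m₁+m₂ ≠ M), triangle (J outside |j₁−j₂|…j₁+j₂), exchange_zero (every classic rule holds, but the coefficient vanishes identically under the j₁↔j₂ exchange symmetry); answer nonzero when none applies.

exchange_zero

m-sum: m₁+m₂ = 1/2+1/2 = 1, M = 1  ✓
triangle: |j₁−j₂| = 0 ≤ J = 2 ≤ j₁+j₂ = 3  ✓
exchange: j₁=j₂ and m₁=m₂, and (−1)^(j₁+j₂−J) = (−1)^1 = −1 forces ⟨j₁m₁;j₂m₂|JM⟩ = −⟨j₂m₂;j₁m₁|JM⟩ = −⟨j₁m₁;j₂m₂|JM⟩ ⇒ the coefficient vanishes identically
Racah sum check: Σ_k collapses to 0 ⇒ CG = 0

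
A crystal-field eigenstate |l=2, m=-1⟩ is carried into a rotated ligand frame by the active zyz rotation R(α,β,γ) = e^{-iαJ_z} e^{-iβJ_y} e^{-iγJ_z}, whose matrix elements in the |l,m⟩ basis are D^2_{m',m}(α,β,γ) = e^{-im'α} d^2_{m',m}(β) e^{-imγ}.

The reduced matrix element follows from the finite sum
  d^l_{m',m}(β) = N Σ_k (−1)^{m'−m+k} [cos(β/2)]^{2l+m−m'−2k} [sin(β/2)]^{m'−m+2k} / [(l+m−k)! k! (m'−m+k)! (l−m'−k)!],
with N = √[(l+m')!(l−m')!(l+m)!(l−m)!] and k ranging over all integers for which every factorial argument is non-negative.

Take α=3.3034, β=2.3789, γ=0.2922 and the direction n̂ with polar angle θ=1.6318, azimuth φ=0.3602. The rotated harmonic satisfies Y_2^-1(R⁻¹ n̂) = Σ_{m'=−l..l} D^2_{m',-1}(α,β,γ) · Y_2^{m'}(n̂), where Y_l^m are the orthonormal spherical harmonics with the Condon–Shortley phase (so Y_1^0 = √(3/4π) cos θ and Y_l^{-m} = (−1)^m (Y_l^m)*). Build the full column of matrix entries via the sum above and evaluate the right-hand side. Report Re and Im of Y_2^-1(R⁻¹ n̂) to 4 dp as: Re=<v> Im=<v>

Re=-0.3228 Im=-0.1974

Need the full column D^2_{m',-1} for m'=−2..2 at α=3.3034, β=2.3789, γ=0.2922.
cos(β/2)=0.372170, sin(β/2)=0.928164
d^2_{-2,-1}: single k=1 term ⇒ +0.095693;  D = +0.078115+0.055275i
d^2_{-1,-1}: k∈[0..1] ⇒ +0.019185 -0.357977 = -0.338791;  D = +0.304471+0.148584i
d^2_{0,-1}: k∈[0..1] ⇒ -0.117200 +0.728941 = +0.611741;  D = +0.585811+0.176218i
d^2_{1,-1}: k∈[0..1] ⇒ +0.357977 -0.742164 = -0.384187;  D = +0.380925+0.049953i
d^2_{2,-1}: single k=0 term ⇒ -0.595178;  D = -0.594884+0.018694i
Y_2^{m'}(θ=1.6318,φ=0.3602) and Σ D·Y over m':
  (+0.0781+0.0553i)·(+0.2892-0.2539i)  (+0.3045+0.1486i)·(-0.0440+0.0166i)  (+0.5858+0.1762i)·(-0.3119+0.0000i)  (+0.3809+0.0500i)·(+0.0440+0.0166i)  (-0.5949+0.0187i)·(+0.2892+0.2539i)
Y_2^-1(R⁻¹ n̂) = -0.322800-0.197403i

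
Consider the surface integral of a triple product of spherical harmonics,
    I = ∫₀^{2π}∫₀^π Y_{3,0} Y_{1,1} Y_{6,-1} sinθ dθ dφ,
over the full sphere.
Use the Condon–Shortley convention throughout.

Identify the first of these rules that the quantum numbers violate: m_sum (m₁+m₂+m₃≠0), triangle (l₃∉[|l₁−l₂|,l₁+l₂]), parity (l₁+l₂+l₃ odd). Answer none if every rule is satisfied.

triangle

Σmᵢ = 0  ✓
l₃∈[|l₁−l₂|,l₁+l₂]=[2,4] required, l₃=6 fails  ✗
Σlᵢ = 10 ⇒ even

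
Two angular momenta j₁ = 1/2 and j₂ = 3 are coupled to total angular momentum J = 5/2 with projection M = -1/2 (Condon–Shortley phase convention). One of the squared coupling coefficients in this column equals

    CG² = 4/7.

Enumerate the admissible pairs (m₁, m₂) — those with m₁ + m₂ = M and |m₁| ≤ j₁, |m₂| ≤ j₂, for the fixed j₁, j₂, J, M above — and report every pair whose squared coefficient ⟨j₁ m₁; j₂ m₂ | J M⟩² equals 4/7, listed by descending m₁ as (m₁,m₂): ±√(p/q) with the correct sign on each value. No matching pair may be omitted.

(1/2,-1): +√(4/7)

Admissible pairs with m₁+m₂ = M = -1/2: (-1/2,0), (1/2,-1)
  (m₁,m₂)=(1/2,-1): CG² = 4/7, CG = +√(4/7)   ← matches the target
  (m₁,m₂)=(-1/2,0): CG² = 3/7, CG = −√(3/7)
Pairs with CG² = 4/7: (1/2,-1): +√(4/7)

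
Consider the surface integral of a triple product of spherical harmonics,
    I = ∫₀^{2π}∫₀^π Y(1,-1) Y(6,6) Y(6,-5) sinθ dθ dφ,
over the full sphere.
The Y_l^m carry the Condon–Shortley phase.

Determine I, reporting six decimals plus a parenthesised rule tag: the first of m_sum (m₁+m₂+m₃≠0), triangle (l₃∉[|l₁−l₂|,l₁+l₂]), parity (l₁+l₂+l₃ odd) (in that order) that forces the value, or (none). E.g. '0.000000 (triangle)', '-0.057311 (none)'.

0.000000 (parity)

L=13 odd ⇒ parity kills the (l;000) factor ⇒ I = 0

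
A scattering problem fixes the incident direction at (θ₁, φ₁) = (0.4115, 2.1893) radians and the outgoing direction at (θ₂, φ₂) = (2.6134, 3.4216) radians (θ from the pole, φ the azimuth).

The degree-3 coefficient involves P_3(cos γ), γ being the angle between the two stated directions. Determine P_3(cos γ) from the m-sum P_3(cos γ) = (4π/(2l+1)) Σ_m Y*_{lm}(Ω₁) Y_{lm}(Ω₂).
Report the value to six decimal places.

Term-by-term m-sum for l=3 (normalisation 4π/7 = 1.795196):
  term(m=-3) = (-0.001212, 0.000752)   from Y*(Ω₁)=(0.025624, 0.007499), Y(Ω₂)=(-0.035646, 0.039769)
  term(m=-2) = (0.026188, 0.021047)   from Y*(Ω₁)=(-0.049097, -0.141585), Y(Ω₂)=(-0.189951, 0.119094)
  term(m=-1) = (0.061080, -0.173500)   from Y*(Ω₁)=(-0.239849, 0.337030), Y(Ω₂)=(-0.427338, 0.122886)
  term(m=+0) = (-0.096584, 0.000000)   from Y*(Ω₁)=(0.410450, -0.000000), Y(Ω₂)=(-0.235311, 0.000000)
  term(m=+1) = (0.061080, 0.173500)   from Y*(Ω₁)=(0.239849, 0.337030), Y(Ω₂)=(0.427338, 0.122886)
  term(m=+2) = (0.026188, -0.021047)   from Y*(Ω₁)=(-0.049097, 0.141585), Y(Ω₂)=(-0.189951, -0.119094)
  term(m=+3) = (-0.001212, -0.000752)   from Y*(Ω₁)=(-0.025624, 0.007499), Y(Ω₂)=(0.035646, 0.039769)
Accumulated sum (0.075529, -0.000000); after 4π/(2l+1) scaling, (0.135589, -0.000000) ⇒ P_3 = 0.135589

0.135589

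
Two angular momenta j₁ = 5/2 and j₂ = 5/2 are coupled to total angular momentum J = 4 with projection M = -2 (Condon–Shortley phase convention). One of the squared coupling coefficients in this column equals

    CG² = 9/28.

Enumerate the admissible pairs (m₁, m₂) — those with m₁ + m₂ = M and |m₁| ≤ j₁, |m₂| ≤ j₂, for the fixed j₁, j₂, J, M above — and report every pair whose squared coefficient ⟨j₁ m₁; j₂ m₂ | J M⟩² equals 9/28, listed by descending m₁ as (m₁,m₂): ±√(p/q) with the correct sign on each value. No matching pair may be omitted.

Admissible pairs with m₁+m₂ = M = -2: (-5/2,1/2), (-3/2,-1/2), (-1/2,-3/2), (1/2,-5/2)
  (m₁,m₂)=(1/2,-5/2): CG² = 9/28, CG = +√(9/28)   ← matches the target
  (m₁,m₂)=(-1/2,-3/2): CG² = 5/28, CG = +√(5/28)
  (m₁,m₂)=(-3/2,-1/2): CG² = 5/28, CG = −√(5/28)
  (m₁,m₂)=(-5/2,1/2): CG² = 9/28, CG = −√(9/28)   ← matches the target
Pairs with CG² = 9/28: (1/2,-5/2): +√(9/28); (-5/2,1/2): −√(9/28)

(1/2,-5/2): +√(9/28); (-5/2,1/2): −√(9/28)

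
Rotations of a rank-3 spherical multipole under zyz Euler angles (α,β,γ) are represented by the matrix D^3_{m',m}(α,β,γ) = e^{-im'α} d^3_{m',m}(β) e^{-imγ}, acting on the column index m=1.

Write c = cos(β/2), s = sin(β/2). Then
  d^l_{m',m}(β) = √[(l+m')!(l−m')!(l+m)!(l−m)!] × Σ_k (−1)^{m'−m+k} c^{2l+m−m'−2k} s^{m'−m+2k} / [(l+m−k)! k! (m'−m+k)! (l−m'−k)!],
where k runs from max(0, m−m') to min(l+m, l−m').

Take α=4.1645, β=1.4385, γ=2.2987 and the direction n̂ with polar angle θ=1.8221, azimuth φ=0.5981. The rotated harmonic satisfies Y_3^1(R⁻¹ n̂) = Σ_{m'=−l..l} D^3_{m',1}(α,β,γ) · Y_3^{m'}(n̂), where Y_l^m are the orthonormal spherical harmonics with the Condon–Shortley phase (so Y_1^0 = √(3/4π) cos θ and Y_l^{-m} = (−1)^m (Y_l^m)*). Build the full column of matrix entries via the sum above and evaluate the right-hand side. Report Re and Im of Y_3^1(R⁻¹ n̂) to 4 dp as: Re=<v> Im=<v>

Re=-0.2131 Im=0.3656

Need the full column D^3_{m',1} for m'=−3..3 at α=4.1645, β=1.4385, γ=2.2987.
cos(β/2)=0.752300, sin(β/2)=0.658821
d^3_{-3,1}: single k=4 term ⇒ +0.412949;  D = -0.296454-0.287475i
d^3_{-2,1}: k∈[3..4] ⇒ +0.770025 -0.295275 = +0.474750;  D = +0.459650-0.118782i
d^3_{-1,1}: k∈[2..4] ⇒ +0.834161 -0.852984 +0.081772 = +0.062949;  D = -0.018302+0.060230i
d^3_{0,1}: k∈[1..3] ⇒ +0.549937 -1.265280 +0.323458 = -0.391885;  D = +0.260723+0.292570i
d^3_{1,1}: k∈[0..2] ⇒ +0.181279 -1.112215 +0.639738 = -0.291198;  D = -0.286493+0.052137i
d^3_{2,1}: k∈[0..1] ⇒ -0.502022 +0.770025 = +0.268003;  D = -0.096383+0.250072i
d^3_{3,1}: single k=0 term ⇒ +0.538449;  D = -0.328015-0.427005i
Y_3^{m'}(θ=1.8221,φ=0.5981) and Σ D·Y over m':
  (-0.2965-0.2875i)·(-0.0840-0.3697i)  (+0.4597-0.1188i)·(-0.0872+0.2219i)  (-0.0183+0.0602i)·(-0.1787+0.1218i)  (+0.2607+0.2926i)·(+0.2497+0.0000i)  (-0.2865+0.0521i)·(+0.1787+0.1218i)  (-0.0964+0.2501i)·(-0.0872-0.2219i)  (-0.3280-0.4270i)·(+0.0840-0.3697i)
Y_3^1(R⁻¹ n̂) = -0.213149+0.365559i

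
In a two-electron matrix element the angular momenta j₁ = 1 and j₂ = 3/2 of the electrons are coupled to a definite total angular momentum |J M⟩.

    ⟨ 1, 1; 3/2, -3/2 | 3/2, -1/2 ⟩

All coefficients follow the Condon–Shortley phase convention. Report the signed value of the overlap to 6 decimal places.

√[4·1!1!2!/5! · 2!0!0!3!1!2!] = √(8/5)
  +(−1)^0/∏(0,1,0,0,1,2)! = 1/2  (running 1/2)
⟨..|..⟩ = √(8/5)·(1/2) = +0.632456

+0.632456  (= +√(2/5))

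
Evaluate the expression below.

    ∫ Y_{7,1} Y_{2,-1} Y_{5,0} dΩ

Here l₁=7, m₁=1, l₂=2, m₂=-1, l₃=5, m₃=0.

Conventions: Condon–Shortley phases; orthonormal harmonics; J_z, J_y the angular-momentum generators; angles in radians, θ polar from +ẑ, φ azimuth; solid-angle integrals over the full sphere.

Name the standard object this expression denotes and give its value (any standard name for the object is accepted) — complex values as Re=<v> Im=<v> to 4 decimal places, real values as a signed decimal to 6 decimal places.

Gaunt coefficient, -0.207724

This is a Gaunt coefficient — the integral of a triple product of spherical harmonics over the sphere.
Checks pass: Σm=0; 14 even; l₃=5∈[5,9].
(2·7+1)(2·2+1)(2·5+1) = 825
Δ: 4! 10! 0! / 15! → 1/15015
sum: t=2:+1/57600 = 1/57600
3j²(7 2 5; 0 0 0) = Δ·Π!·Σ² = 21/715  (sign -1)
sum: t=1:−1/86400 = -1/86400
3j²(7 2 5; 1 -1 0) = Δ·Π!·Σ² = 16/715  (sign +1)
combine: 4πI² = 825·21/715·16/715 = 1008/1859
take √, sign -1: I = -0.20772350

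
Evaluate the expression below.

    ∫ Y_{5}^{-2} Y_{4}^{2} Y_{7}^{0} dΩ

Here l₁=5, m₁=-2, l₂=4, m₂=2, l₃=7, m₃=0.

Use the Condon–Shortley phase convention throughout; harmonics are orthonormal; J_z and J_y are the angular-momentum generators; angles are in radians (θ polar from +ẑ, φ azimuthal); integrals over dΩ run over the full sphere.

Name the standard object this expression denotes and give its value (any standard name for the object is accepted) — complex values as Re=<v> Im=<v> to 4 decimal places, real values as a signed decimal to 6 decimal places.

Gaunt coefficient, -0.145720

This is a Gaunt coefficient — the integral of a triple product of spherical harmonics over the sphere.
Rules hold: Σm=0, L=16 even, 1≤7≤9.
N = 11·9·15 = 1485
Δ = 2!·8!·6!/17! = 1/6126120
Racah Σ t=0..2: t=0:+1/69120 t=1:−1/20736 t=2:+1/69120 = -1/51840
⇒ 3j(5 4 7; 0 0 0)² = 280/21879, sgn +1
Racah Σ t=0..2: t=0:+1/7257600 t=1:−1/172800 t=2:+1/69120 = 1/113400
⇒ 3j(5 4 7; -2 2 0)² = 512/36465, sgn -1
4πI² = N·(3j₀)²·(3jₘ)² = 143360/537251
I = -1·√(0.26684/4π) = -0.14572043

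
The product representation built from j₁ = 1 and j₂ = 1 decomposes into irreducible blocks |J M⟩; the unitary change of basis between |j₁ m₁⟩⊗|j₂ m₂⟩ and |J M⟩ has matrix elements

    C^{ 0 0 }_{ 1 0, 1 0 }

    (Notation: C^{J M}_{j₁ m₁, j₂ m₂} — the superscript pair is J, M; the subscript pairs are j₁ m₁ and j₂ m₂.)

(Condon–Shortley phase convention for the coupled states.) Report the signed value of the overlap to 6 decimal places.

√[1·2!0!0!/3! · 1!1!1!1!0!0!] = √(1/3)
  +(−1)^1/∏(1,1,0,0,0,0)! = -1  (running -1)
⟨..|..⟩ = √(1/3)·(-1) = -0.577350

−√(1/3) ≈ -0.577350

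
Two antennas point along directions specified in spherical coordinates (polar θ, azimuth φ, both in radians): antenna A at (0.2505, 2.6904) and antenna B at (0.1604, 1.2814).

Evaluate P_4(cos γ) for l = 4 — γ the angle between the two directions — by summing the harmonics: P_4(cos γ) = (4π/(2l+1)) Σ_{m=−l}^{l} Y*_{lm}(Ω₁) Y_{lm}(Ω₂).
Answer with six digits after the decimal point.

Summing Y*_{l m}(θ₁,φ₁)·Y_{l m}(θ₂,φ₂) over m ∈ [−4, 4]; prefactor 4π/(2·4+1) = 1.396263:
  m=-4: (-0.00039 - 0.00163j) × (0.00012 + 0.00026j) = 0.00000 - 0.00000j  (running Σ = 0.00000 - 0.00000j)
  m=-3: (-0.00398 + 0.01804j) × (-0.00384 + 0.00325j) = -0.00004 - 0.00008j  (running Σ = -0.00004 - 0.00008j)
  m=-2: (0.07096 - 0.08986j) × (-0.04158 - 0.02717j) = -0.00539 + 0.00181j  (running Σ = -0.00544 + 0.00173j)
  m=-1: (-0.36499 + 0.17685j) × (0.08134 - 0.27318j) = 0.01862 + 0.11409j  (running Σ = 0.01319 + 0.11582j)
  m=0: (0.60025 + 0.00000j) × (0.74076 + 0.00000j) = 0.44464 + 0.00000j  (running Σ = 0.45783 + 0.11582j)
  m=1: (0.36499 + 0.17685j) × (-0.08134 - 0.27318j) = 0.01862 - 0.11409j  (running Σ = 0.47645 + 0.00173j)
  m=2: (0.07096 + 0.08986j) × (-0.04158 + 0.02717j) = -0.00539 - 0.00181j  (running Σ = 0.47106 - 0.00008j)
  m=3: (0.00398 + 0.01804j) × (0.00384 + 0.00325j) = -0.00004 + 0.00008j  (running Σ = 0.47101 - 0.00000j)
  m=4: (-0.00039 + 0.00163j) × (0.00012 - 0.00026j) = 0.00000 + 0.00000j  (running Σ = 0.47101 - 0.00000j)
Accumulated sum 0.47101 - 0.00000j; after 4π/(2l+1) scaling, 0.65766 - 0.00000j ⇒ P_4 = 0.657660

0.657660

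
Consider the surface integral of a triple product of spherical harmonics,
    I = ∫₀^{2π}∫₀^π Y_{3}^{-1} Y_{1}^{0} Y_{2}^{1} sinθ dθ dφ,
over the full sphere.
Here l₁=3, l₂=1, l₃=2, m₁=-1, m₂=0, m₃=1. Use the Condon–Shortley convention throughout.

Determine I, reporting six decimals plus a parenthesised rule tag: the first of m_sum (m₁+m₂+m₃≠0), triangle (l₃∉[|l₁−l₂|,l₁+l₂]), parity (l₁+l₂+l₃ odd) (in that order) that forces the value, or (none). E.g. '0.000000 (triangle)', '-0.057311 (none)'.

-0.233597 (none)

m-sum 0 ✓  L=6 even ✓  2≤2≤4 ✓
Π(2lᵢ+1) = 7×3×5 = 105
triangle coeff Δ(3,1,2) = 1/105
Σ_t [1,1]: t=1:−1/4 = -1/4
(3j)²=3/35 [(3 1 2; 0 0 0)], sign=-1
Σ_t [1,1]: t=1:−1/6 = -1/6
(3j)²=8/105 [(3 1 2; -1 0 1)], sign=+1
⇒ 4πI² = 24/35
I = (-1)√(24/35/(4π)) = -0.23359668
No selection rule forces the value: the integral is nonzero (none).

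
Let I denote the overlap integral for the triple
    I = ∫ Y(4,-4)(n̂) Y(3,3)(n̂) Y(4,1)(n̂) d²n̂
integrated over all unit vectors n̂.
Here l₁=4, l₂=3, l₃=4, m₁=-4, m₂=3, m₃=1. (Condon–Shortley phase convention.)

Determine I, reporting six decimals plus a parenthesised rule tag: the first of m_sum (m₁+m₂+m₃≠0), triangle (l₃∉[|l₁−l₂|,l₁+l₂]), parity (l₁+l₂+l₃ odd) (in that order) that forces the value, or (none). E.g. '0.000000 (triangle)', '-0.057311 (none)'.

0.000000 (parity)

L=11 odd ⇒ parity kills the (l;000) factor ⇒ I = 0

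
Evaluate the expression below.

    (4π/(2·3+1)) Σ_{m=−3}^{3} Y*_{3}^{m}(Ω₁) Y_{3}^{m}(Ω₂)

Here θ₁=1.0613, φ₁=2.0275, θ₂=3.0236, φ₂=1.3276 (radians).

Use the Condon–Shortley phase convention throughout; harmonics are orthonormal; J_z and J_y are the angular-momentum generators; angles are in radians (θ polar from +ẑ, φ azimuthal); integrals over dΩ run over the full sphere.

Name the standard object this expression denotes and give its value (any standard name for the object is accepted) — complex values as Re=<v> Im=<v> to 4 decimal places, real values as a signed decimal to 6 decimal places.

Legendre polynomial (addition theorem), +0.441622

This sum is the spherical-harmonic addition theorem: it equals the Legendre polynomial P_l(cos γ) of the angle γ between the two directions.
Term-by-term m-sum for l=3 (normalisation 4π/7 = 1.795196):
  [-3]  conj(Y_{3,-3})(Ω₁) = +0.272015-0.055334i ; Y_{3,-3}(Ω₂) = -0.000454+0.000507i ; Δ = -0.000095+0.000163i
  [-2]  conj(Y_{3,-2})(Ω₁) = -0.232128-0.300712i ; Y_{3,-2}(Ω₂) = +0.012433+0.006574i ; Δ = -0.000909-0.005265i
  [-1]  conj(Y_{3,-1})(Ω₁) = -0.023570+0.047970i ; Y_{3,-1}(Ω₂) = +0.036011-0.145141i ; Δ = +0.006114+0.005148i
  [+0]  conj(Y_{3,0})(Ω₁) = -0.329544-0.000000i ; Y_{3,0}(Ω₂) = -0.715486+0.000000i ; Δ = +0.235784+0.000000i
  [+1]  conj(Y_{3,1})(Ω₁) = +0.023570+0.047970i ; Y_{3,1}(Ω₂) = -0.036011-0.145141i ; Δ = +0.006114-0.005148i
  [+2]  conj(Y_{3,2})(Ω₁) = -0.232128+0.300712i ; Y_{3,2}(Ω₂) = +0.012433-0.006574i ; Δ = -0.000909+0.005265i
  [+3]  conj(Y_{3,3})(Ω₁) = -0.272015-0.055334i ; Y_{3,3}(Ω₂) = +0.000454+0.000507i ; Δ = -0.000095-0.000163i
Σ over m = +0.246002-0.000000i; ×(4π/7) → +0.441622-0.000000i. Real part: 0.441622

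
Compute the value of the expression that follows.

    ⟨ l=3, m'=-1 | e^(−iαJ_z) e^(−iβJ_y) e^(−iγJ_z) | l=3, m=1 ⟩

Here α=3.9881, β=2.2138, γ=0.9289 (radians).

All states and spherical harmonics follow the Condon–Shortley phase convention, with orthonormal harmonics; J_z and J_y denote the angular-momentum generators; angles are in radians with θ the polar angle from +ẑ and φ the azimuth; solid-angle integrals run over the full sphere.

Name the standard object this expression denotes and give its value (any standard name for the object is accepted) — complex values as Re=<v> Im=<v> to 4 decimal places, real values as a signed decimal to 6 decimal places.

This is a Wigner D-matrix element — the rotation-matrix element ⟨l m'| R(α,β,γ) |l m⟩ in the angular-momentum basis.
D^3_{-1,1}(3.9881,2.2138,0.9289) = e^{-i·-1·3.9881}·d^3_{-1,1}(2.2138)·e^{-i·1·0.9289}. Compute d first:
c=cos(2.213800/2)=0.447436, s=sin(2.213800/2)=0.894316; N=√[2·24·24·2]=48.000000
The bounds max(0,m−m')=2 and min(l+m,l−m')=4 give 3 terms
  k=2: (−1)^0·48.0000/(8)·0.4474^4·0.8943^2 = +0.192334
  k=3: (−1)^1·48.0000/(6)·0.4474^2·0.8943^4 = -1.024509
  k=4: (−1)^2·48.0000/(48)·0.4474^0·0.8943^6 = +0.511618
d^3_{-1,1}(2.2138) = +0.192334 -1.024509 +0.511618 = -0.320557
Attach z-rotation phases: D = e^{-i(-1)(3.9881)}·(-0.320557)·e^{-i(1)(0.9289)} = +0.319469-0.026382i

Wigner D-matrix element, Re=0.3195 Im=-0.0264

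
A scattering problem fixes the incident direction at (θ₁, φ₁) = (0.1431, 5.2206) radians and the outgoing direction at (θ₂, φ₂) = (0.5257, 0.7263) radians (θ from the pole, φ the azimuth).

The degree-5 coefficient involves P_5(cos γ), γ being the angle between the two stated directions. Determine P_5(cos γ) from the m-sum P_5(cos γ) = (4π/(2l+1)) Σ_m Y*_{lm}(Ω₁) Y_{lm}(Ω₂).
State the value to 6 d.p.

Summing Y*_{l m}(θ₁,φ₁)·Y_{l m}(θ₂,φ₂) over m ∈ [−5, 5]; prefactor 4π/(2·5+1) = 1.142397:
  m=-5: Y*=0.00002 + 0.00002j  Y=-0.01303 + 0.00695j  product -0.00000 - 0.00000j
  m=-4: Y*=-0.00027 + 0.00054j  Y=-0.07827 - 0.01885j  product 0.00003 - 0.00004j
  m=-3: Y*=-0.00784 + 0.00036j  Y=-0.14320 - 0.20572j  product 0.00120 + 0.00156j
  m=-2: Y*=-0.03482 - 0.05624j  Y=0.05418 - 0.45622j  product -0.02755 + 0.01284j
  m=-1: Y*=0.16535 - 0.29685j  Y=0.27405 - 0.24343j  product -0.02695 - 0.12160j
  m=+0: Y*=0.79722 + 0.00000j  Y=-0.21313 + 0.00000j  product -0.16991 + 0.00000j
  m=+1: Y*=-0.16535 - 0.29685j  Y=-0.27405 - 0.24343j  product -0.02695 + 0.12160j
  m=+2: Y*=-0.03482 + 0.05624j  Y=0.05418 + 0.45622j  product -0.02755 - 0.01284j
  m=+3: Y*=0.00784 + 0.00036j  Y=0.14320 - 0.20572j  product 0.00120 - 0.00156j
  m=+4: Y*=-0.00027 - 0.00054j  Y=-0.07827 + 0.01885j  product 0.00003 + 0.00004j
  m=+5: Y*=-0.00002 + 0.00002j  Y=0.01303 + 0.00695j  product -0.00000 + 0.00000j
Σ over m = -0.27645 - 0.00000j; ×(4π/11) → -0.31582 - 0.00000j. Real part: -0.315816

-0.315816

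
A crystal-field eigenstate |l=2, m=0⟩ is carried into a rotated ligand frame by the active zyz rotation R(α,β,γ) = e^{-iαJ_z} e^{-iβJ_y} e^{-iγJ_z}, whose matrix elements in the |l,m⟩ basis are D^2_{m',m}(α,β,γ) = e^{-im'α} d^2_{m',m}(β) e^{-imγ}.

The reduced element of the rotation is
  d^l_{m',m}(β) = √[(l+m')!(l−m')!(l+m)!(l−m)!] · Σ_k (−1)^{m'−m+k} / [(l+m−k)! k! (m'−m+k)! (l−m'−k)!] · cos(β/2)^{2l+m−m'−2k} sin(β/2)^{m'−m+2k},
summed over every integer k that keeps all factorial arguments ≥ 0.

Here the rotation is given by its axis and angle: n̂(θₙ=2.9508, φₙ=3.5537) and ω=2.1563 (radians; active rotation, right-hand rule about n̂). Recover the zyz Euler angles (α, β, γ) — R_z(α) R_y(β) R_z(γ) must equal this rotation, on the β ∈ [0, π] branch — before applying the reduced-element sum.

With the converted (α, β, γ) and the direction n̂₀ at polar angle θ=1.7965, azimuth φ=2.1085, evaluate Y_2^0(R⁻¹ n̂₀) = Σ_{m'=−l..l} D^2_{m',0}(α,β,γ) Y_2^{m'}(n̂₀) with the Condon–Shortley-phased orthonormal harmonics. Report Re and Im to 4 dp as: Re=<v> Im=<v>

Re=-0.3071 Im=0.0000

Axis–angle → zyz. n̂ = (sinθₙcosφₙ, sinθₙsinφₙ, cosθₙ) = (-0.173761, -0.075958, -0.981854), ω = 2.1563.
R = I cosω + sinω [n̂]ₓ + (1−cosω) n̂n̂ᵀ gives
  R = [-0.505741, +0.838803, +0.201583; -0.797818, -0.543661, +0.260611; +0.328194, -0.029025, +0.944164]
β = atan2(√(R₁₃²+R₂₃²), R₃₃) = 0.335748; α = atan2(R₂₃, R₁₃) mod 2π = 0.912423; γ = atan2(R₃₂, −R₃₁) mod 2π = 3.229801
Need the full column D^2_{m',0} for m'=−2..2 at α=0.9124, β=0.3357, γ=3.2298.
cos(β/2)=0.985942, sin(β/2)=0.167086
d^2_{-2,0}: single k=2 term ⇒ +0.066475;  D = -0.016707+0.064342i
d^2_{-1,0}: k∈[1..2] ⇒ +0.392257 -0.011265 = +0.380992;  D = +0.233103+0.301360i
d^2_{0,0}: k∈[0..2] ⇒ +0.944944 -0.108554 +0.000779 = +0.837169;  D = +0.837169+0.000000i
d^2_{1,0}: k∈[0..1] ⇒ -0.392257 +0.011265 = -0.380992;  D = -0.233103+0.301360i
d^2_{2,0}: single k=0 term ⇒ +0.066475;  D = -0.016707-0.064342i
Y_2^{m'}(θ=1.7965,φ=2.1085) and Σ D·Y over m':
  (-0.0167+0.0643i)·(-0.1744+0.3228i)  (+0.2331+0.3014i)·(+0.0863+0.1447i)  (+0.8372+0.0000i)·(-0.2680+0.0000i)  (-0.2331+0.3014i)·(-0.0863+0.1447i)  (-0.0167-0.0643i)·(-0.1744-0.3228i)
Y_2^0(R⁻¹ n̂) = -0.307073+0.000000i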